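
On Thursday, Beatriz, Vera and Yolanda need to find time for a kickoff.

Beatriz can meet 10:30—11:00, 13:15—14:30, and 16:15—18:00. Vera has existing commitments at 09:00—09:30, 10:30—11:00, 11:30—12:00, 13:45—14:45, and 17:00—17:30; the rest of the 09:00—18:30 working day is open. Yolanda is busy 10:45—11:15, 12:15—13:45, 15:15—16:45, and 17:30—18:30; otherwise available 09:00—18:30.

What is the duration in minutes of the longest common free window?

Vera free within 09:00–18:30: 09:30–10:30, 11:00–11:30, 12:00–13:45, 14:45–17:00, 17:30–18:30.
Yolanda free within 09:00–18:30: 09:00–10:45, 11:15–12:15, 13:45–15:15, 16:45–17:30.
Beatriz ∩ Vera: 13:15–13:45, 16:15–17:00, 17:30–18:00.
Beatriz ∩ Vera ∩ Yolanda: 16:45–17:00.
Single common window of 15 minutes.

15 minutes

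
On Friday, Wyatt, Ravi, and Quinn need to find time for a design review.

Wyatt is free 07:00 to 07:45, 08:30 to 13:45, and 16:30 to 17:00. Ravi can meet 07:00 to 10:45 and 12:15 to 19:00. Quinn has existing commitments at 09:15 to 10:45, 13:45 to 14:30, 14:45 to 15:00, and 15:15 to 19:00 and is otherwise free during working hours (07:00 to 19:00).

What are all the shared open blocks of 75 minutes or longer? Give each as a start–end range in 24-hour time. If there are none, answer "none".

12:15–13:45

Quinn free within 07:00–19:00: 07:00–09:15, 10:45–13:45, 14:30–14:45, 15:00–15:15.
Wyatt ∩ Ravi: 07:00–07:45, 08:30–10:45, 12:15–13:45, 16:30–17:00.
Wyatt ∩ Ravi ∩ Quinn: 07:00–07:45, 08:30–09:15, 12:15–13:45.
Windows ≥ 75 min: 12:15–13:45.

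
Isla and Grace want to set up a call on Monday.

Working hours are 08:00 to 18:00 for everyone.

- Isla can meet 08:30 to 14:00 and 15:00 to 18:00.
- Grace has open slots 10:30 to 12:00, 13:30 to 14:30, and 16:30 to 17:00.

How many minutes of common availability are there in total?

Isla ∩ Grace: 10:30–12:00, 13:30–14:00, 16:30–17:00.
Total common minutes: 90 + 30 + 30 = 150.

150 minutes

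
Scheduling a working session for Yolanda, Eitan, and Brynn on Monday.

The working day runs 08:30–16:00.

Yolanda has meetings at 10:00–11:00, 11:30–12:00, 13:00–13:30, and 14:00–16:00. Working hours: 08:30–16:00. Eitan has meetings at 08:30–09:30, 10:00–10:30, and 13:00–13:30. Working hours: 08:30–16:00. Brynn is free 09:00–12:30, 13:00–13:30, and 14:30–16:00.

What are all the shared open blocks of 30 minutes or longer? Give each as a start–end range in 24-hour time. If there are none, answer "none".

Yolanda free within 08:30–16:00: 08:30–10:00, 11:00–11:30, 12:00–13:00, 13:30–14:00.
Eitan free within 08:30–16:00: 09:30–10:00, 10:30–13:00, 13:30–16:00.
Yolanda ∩ Eitan: 09:30–10:00, 11:00–11:30, 12:00–13:00, 13:30–14:00.
Yolanda ∩ Eitan ∩ Brynn: 09:30–10:00, 11:00–11:30, 12:00–12:30.
Windows ≥ 30 min: 09:30–10:00, 11:00–11:30, 12:00–12:30.

09:30–10:00, 11:00–11:30, 12:00–12:30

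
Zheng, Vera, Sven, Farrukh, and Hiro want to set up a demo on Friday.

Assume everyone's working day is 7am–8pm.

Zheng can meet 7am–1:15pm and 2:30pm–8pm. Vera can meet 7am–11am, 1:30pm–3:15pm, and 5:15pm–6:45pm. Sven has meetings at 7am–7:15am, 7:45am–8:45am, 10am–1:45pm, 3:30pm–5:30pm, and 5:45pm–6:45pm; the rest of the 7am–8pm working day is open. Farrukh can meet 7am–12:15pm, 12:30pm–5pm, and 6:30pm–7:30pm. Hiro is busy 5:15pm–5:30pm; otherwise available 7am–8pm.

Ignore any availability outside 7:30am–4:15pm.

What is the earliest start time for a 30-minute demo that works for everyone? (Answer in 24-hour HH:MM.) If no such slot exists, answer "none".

08:45

Sven free within 07:00–20:00: 07:15–07:45, 08:45–10:00, 13:45–15:30, 17:30–17:45, 18:45–20:00.
Hiro free within 07:00–20:00: 07:00–17:15, 17:30–20:00.
Zheng ∩ Vera: 07:00–11:00, 14:30–15:15, 17:15–18:45.
Zheng ∩ Vera ∩ Sven: 07:15–07:45, 08:45–10:00, 14:30–15:15, 17:30–17:45.
Zheng ∩ Vera ∩ Sven ∩ Farrukh: 07:15–07:45, 08:45–10:00, 14:30–15:15.
Zheng ∩ Vera ∩ Sven ∩ Farrukh ∩ Hiro: 07:15–07:45, 08:45–10:00, 14:30–15:15.
Restricted to 07:30–16:15: 07:30–07:45, 08:45–10:00, 14:30–15:15.
Windows ≥ 30 min: 08:45–10:00, 14:30–15:15.
Earliest such window starts at 08:45.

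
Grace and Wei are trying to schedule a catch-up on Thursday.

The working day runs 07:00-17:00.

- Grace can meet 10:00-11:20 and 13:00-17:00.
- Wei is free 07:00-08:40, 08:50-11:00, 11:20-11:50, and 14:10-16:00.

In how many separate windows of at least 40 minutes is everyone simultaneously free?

Grace ∩ Wei: 10:00–11:00, 14:10–16:00.
Windows ≥ 40 min: 10:00–11:00, 14:10–16:00.
That's 2 windows.

2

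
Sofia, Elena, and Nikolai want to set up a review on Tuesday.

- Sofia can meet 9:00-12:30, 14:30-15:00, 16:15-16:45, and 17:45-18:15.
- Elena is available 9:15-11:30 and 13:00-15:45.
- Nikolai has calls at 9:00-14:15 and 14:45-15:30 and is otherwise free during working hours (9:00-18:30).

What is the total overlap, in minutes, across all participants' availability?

Nikolai free within 09:00–18:30: 14:15–14:45, 15:30–18:30.
Sofia ∩ Elena: 09:15–11:30, 14:30–15:00.
Sofia ∩ Elena ∩ Nikolai: 14:30–14:45.
Total common minutes: 15.

15 minutes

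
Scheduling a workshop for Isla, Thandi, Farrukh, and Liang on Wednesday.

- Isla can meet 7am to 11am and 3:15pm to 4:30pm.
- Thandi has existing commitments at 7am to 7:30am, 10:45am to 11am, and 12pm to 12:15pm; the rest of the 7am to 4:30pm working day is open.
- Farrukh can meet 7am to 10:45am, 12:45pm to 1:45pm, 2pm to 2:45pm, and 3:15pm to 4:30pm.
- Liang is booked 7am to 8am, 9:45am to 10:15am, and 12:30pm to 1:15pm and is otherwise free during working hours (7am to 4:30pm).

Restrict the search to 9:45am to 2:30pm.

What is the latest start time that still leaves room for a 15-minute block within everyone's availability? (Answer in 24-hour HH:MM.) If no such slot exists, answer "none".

10:30

Thandi free within 07:00–16:30: 07:30–10:45, 11:00–12:00, 12:15–16:30.
Liang free within 07:00–16:30: 08:00–09:45, 10:15–12:30, 13:15–16:30.
Isla ∩ Thandi: 07:30–10:45, 15:15–16:30.
Isla ∩ Thandi ∩ Farrukh: 07:30–10:45, 15:15–16:30.
Isla ∩ Thandi ∩ Farrukh ∩ Liang: 08:00–09:45, 10:15–10:45, 15:15–16:30.
Restricted to 09:45–14:30: 10:15–10:45.
Windows ≥ 15 min: 10:15–10:45.
Latest start in the last window 10:15–10:45 is 10:45 − 15 min = 10:30.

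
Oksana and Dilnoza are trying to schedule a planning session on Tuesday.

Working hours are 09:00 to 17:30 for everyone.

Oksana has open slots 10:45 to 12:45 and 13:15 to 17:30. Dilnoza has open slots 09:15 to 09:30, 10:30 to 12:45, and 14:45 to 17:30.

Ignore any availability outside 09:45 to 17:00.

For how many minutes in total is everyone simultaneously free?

255 minutes

Oksana ∩ Dilnoza: 10:45–12:45, 14:45–17:30.
Restricted to 09:45–17:00: 10:45–12:45, 14:45–17:00.
Total common minutes: 120 + 135 = 255.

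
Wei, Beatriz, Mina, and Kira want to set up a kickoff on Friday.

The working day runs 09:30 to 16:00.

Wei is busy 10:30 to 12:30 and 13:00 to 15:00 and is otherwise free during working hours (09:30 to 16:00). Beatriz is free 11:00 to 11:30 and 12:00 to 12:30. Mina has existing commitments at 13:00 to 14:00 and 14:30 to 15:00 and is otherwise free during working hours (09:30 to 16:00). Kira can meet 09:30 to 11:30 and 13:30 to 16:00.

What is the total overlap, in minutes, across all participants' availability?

0 minutes

Wei free within 09:30–16:00: 09:30–10:30, 12:30–13:00, 15:00–16:00.
Mina free within 09:30–16:00: 09:30–13:00, 14:00–14:30, 15:00–16:00.
Wei ∩ Beatriz: (none).
Wei ∩ Beatriz ∩ Mina: (none).
Wei ∩ Beatriz ∩ Mina ∩ Kira: (none).
Total common minutes: 0.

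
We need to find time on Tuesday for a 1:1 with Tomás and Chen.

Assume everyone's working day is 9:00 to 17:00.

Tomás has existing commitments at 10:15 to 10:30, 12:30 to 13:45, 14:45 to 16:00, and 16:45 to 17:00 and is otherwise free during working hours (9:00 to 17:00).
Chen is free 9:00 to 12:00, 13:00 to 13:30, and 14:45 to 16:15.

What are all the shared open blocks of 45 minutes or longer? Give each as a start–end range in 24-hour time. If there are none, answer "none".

Tomás free within 09:00–17:00: 09:00–10:15, 10:30–12:30, 13:45–14:45, 16:00–16:45.
Tomás ∩ Chen: 09:00–10:15, 10:30–12:00, 16:00–16:15.
Windows ≥ 45 min: 09:00–10:15, 10:30–12:00.

09:00–10:15, 10:30–12:00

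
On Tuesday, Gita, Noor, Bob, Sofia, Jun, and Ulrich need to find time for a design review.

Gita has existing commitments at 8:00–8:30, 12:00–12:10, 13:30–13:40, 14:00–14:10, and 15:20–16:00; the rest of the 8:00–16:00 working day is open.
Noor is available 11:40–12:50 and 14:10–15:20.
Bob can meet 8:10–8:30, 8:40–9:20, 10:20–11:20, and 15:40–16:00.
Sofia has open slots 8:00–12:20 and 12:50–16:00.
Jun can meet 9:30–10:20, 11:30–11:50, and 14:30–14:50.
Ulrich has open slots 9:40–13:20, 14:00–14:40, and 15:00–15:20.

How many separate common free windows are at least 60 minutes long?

0

Gita free within 08:00–16:00: 08:30–12:00, 12:10–13:30, 13:40–14:00, 14:10–15:20.
Gita ∩ Noor: 11:40–12:00, 12:10–12:50, 14:10–15:20.
Gita ∩ Noor ∩ Bob: (none).
Gita ∩ Noor ∩ Bob ∩ Sofia: (none).
Gita ∩ Noor ∩ Bob ∩ Sofia ∩ Jun: (none).
Gita ∩ Noor ∩ Bob ∩ Sofia ∩ Jun ∩ Ulrich: (none).
Windows ≥ 60 min: (none).
That's 0 windows.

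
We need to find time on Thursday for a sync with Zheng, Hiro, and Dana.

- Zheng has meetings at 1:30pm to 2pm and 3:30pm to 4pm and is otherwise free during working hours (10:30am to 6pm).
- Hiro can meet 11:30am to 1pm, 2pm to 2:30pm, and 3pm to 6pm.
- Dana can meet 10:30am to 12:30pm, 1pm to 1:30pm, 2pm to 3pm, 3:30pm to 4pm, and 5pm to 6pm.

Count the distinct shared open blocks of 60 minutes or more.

2

Zheng free within 10:30–18:00: 10:30–13:30, 14:00–15:30, 16:00–18:00.
Zheng ∩ Hiro: 11:30–13:00, 14:00–14:30, 15:00–15:30, 16:00–18:00.
Zheng ∩ Hiro ∩ Dana: 11:30–12:30, 14:00–14:30, 17:00–18:00.
Windows ≥ 60 min: 11:30–12:30, 17:00–18:00.
That's 2 windows.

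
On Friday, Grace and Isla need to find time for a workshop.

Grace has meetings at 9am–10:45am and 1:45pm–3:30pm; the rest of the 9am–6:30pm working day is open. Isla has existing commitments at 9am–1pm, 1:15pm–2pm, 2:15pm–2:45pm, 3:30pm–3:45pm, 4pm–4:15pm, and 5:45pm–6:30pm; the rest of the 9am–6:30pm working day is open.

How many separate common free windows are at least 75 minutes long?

1

Grace free within 09:00–18:30: 10:45–13:45, 15:30–18:30.
Isla free within 09:00–18:30: 13:00–13:15, 14:00–14:15, 14:45–15:30, 15:45–16:00, 16:15–17:45.
Grace ∩ Isla: 13:00–13:15, 15:45–16:00, 16:15–17:45.
Windows ≥ 75 min: 16:15–17:45.
That's 1 window.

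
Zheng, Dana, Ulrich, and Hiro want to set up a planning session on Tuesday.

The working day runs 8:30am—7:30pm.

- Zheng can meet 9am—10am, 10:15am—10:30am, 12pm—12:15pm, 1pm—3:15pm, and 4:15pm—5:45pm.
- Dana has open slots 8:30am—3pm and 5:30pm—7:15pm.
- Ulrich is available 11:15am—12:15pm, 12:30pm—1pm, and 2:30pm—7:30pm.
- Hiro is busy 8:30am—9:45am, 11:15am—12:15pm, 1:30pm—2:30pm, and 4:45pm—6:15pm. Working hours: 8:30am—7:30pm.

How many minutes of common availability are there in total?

Hiro free within 08:30–19:30: 09:45–11:15, 12:15–13:30, 14:30–16:45, 18:15–19:30.
Zheng ∩ Dana: 09:00–10:00, 10:15–10:30, 12:00–12:15, 13:00–15:00, 17:30–17:45.
Zheng ∩ Dana ∩ Ulrich: 12:00–12:15, 14:30–15:00, 17:30–17:45.
Zheng ∩ Dana ∩ Ulrich ∩ Hiro: 14:30–15:00.
Total common minutes: 30.

30 minutes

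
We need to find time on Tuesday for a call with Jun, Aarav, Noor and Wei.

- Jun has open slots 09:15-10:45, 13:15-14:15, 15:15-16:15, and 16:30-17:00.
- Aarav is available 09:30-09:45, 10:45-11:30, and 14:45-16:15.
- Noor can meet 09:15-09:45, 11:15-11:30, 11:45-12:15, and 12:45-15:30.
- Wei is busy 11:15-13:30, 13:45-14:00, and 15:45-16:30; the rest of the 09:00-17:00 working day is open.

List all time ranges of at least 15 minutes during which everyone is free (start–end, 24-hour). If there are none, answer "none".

09:30–09:45, 15:15–15:30

Wei free within 09:00–17:00: 09:00–11:15, 13:30–13:45, 14:00–15:45, 16:30–17:00.
Jun ∩ Aarav: 09:30–09:45, 15:15–16:15.
Jun ∩ Aarav ∩ Noor: 09:30–09:45, 15:15–15:30.
Jun ∩ Aarav ∩ Noor ∩ Wei: 09:30–09:45, 15:15–15:30.
Windows ≥ 15 min: 09:30–09:45, 15:15–15:30.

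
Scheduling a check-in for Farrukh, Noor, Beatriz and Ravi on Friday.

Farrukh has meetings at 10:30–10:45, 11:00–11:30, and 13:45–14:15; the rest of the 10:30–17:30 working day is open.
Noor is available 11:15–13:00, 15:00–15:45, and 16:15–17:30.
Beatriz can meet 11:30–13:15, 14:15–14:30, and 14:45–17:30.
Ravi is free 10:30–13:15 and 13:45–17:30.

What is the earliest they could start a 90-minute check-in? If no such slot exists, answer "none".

Farrukh free within 10:30–17:30: 10:45–11:00, 11:30–13:45, 14:15–17:30.
Farrukh ∩ Noor: 11:30–13:00, 15:00–15:45, 16:15–17:30.
Farrukh ∩ Noor ∩ Beatriz: 11:30–13:00, 15:00–15:45, 16:15–17:30.
Farrukh ∩ Noor ∩ Beatriz ∩ Ravi: 11:30–13:00, 15:00–15:45, 16:15–17:30.
Windows ≥ 90 min: 11:30–13:00.
Earliest such window starts at 11:30.

11:30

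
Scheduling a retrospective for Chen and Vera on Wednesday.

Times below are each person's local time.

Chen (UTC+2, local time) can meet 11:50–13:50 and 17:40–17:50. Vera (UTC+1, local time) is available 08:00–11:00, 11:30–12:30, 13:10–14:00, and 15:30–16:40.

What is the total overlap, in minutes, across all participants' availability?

70 minutes

Chen → UTC: 09:50–11:50, 15:40–15:50.
Vera → UTC: 07:00–10:00, 10:30–11:30, 12:10–13:00, 14:30–15:40.
Chen ∩ Vera: 09:50–10:00, 10:30–11:30.
Total common minutes: 10 + 60 = 70.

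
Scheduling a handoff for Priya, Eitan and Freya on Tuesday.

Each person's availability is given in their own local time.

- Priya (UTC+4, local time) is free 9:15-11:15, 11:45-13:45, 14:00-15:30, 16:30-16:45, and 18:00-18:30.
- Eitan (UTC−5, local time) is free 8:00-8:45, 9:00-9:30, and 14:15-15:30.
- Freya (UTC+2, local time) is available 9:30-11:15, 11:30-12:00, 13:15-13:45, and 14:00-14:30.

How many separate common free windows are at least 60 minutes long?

0

Priya → UTC: 05:15–07:15, 07:45–09:45, 10:00–11:30, 12:30–12:45, 14:00–14:30.
Eitan → UTC: 13:00–13:45, 14:00–14:30, 19:15–20:30.
Freya → UTC: 07:30–09:15, 09:30–10:00, 11:15–11:45, 12:00–12:30.
Priya ∩ Eitan: 14:00–14:30.
Priya ∩ Eitan ∩ Freya: (none).
Windows ≥ 60 min: (none).
That's 0 windows.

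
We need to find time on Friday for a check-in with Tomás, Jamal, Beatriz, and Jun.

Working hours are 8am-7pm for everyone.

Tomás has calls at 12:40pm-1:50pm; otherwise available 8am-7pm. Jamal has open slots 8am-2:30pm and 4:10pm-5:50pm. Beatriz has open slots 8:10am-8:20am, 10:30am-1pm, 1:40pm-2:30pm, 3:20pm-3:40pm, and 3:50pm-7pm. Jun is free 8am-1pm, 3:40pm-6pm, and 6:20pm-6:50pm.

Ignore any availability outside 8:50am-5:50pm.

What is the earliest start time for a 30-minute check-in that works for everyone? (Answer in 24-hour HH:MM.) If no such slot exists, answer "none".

Tomás free within 08:00–19:00: 08:00–12:40, 13:50–19:00.
Tomás ∩ Jamal: 08:00–12:40, 13:50–14:30, 16:10–17:50.
Tomás ∩ Jamal ∩ Beatriz: 08:10–08:20, 10:30–12:40, 13:50–14:30, 16:10–17:50.
Tomás ∩ Jamal ∩ Beatriz ∩ Jun: 08:10–08:20, 10:30–12:40, 16:10–17:50.
Restricted to 08:50–17:50: 10:30–12:40, 16:10–17:50.
Windows ≥ 30 min: 10:30–12:40, 16:10–17:50.
Earliest such window starts at 10:30.

10:30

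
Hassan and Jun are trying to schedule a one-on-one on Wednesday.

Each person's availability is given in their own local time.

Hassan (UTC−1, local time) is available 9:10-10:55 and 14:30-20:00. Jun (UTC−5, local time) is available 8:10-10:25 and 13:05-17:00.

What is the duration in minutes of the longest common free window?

Hassan → UTC: 10:10–11:55, 15:30–21:00.
Jun → UTC: 13:10–15:25, 18:05–22:00.
Hassan ∩ Jun: 18:05–21:00.
Single common window of 175 minutes.

175 minutes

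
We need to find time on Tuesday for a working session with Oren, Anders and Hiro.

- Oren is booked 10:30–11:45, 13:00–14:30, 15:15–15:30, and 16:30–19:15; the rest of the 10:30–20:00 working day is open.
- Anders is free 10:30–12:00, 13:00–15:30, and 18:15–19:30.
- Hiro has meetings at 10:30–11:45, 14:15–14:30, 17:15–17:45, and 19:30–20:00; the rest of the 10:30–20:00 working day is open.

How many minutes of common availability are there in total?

Oren free within 10:30–20:00: 11:45–13:00, 14:30–15:15, 15:30–16:30, 19:15–20:00.
Hiro free within 10:30–20:00: 11:45–14:15, 14:30–17:15, 17:45–19:30.
Oren ∩ Anders: 11:45–12:00, 14:30–15:15, 19:15–19:30.
Oren ∩ Anders ∩ Hiro: 11:45–12:00, 14:30–15:15, 19:15–19:30.
Total common minutes: 15 + 45 + 15 = 75.

75 minutes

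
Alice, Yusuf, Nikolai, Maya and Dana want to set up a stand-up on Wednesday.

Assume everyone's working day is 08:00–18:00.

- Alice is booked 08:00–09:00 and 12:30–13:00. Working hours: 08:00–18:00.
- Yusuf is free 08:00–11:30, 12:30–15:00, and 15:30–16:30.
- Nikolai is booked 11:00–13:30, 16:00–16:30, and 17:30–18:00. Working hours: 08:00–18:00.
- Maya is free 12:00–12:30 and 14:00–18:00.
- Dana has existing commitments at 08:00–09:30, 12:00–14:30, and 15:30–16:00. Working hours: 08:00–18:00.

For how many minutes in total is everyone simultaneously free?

Alice free within 08:00–18:00: 09:00–12:30, 13:00–18:00.
Nikolai free within 08:00–18:00: 08:00–11:00, 13:30–16:00, 16:30–17:30.
Dana free within 08:00–18:00: 09:30–12:00, 14:30–15:30, 16:00–18:00.
Alice ∩ Yusuf: 09:00–11:30, 13:00–15:00, 15:30–16:30.
Alice ∩ Yusuf ∩ Nikolai: 09:00–11:00, 13:30–15:00, 15:30–16:00.
Alice ∩ Yusuf ∩ Nikolai ∩ Maya: 14:00–15:00, 15:30–16:00.
Alice ∩ Yusuf ∩ Nikolai ∩ Maya ∩ Dana: 14:30–15:00.
Total common minutes: 30.

30 minutes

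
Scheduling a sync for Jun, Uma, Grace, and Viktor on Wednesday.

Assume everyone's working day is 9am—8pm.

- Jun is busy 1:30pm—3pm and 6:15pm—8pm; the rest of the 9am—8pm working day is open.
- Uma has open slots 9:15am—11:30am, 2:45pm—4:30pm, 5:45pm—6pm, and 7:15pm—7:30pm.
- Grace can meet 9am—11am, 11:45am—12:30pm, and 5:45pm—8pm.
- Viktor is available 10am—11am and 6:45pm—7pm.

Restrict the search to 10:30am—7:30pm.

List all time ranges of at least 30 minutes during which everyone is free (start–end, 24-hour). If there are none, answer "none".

Jun free within 09:00–20:00: 09:00–13:30, 15:00–18:15.
Jun ∩ Uma: 09:15–11:30, 15:00–16:30, 17:45–18:00.
Jun ∩ Uma ∩ Grace: 09:15–11:00, 17:45–18:00.
Jun ∩ Uma ∩ Grace ∩ Viktor: 10:00–11:00.
Restricted to 10:30–19:30: 10:30–11:00.
Windows ≥ 30 min: 10:30–11:00.

10:30–11:00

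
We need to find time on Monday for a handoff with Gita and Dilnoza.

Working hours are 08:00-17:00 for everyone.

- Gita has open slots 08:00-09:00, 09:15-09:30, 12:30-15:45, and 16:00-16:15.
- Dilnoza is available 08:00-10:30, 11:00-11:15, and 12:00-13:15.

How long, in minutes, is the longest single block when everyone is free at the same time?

60 minutes

Gita ∩ Dilnoza: 08:00–09:00, 09:15–09:30, 12:30–13:15.
Common window lengths: 60, 15, 45 min; longest is 60.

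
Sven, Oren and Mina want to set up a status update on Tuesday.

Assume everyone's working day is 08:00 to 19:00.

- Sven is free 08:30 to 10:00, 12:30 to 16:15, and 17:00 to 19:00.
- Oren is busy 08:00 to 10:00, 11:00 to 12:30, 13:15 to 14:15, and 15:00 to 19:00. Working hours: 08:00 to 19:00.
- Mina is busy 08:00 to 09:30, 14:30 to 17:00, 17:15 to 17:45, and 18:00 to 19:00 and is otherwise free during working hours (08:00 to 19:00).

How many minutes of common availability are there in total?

Oren free within 08:00–19:00: 10:00–11:00, 12:30–13:15, 14:15–15:00.
Mina free within 08:00–19:00: 09:30–14:30, 17:00–17:15, 17:45–18:00.
Sven ∩ Oren: 12:30–13:15, 14:15–15:00.
Sven ∩ Oren ∩ Mina: 12:30–13:15, 14:15–14:30.
Total common minutes: 45 + 15 = 60.

60 minutes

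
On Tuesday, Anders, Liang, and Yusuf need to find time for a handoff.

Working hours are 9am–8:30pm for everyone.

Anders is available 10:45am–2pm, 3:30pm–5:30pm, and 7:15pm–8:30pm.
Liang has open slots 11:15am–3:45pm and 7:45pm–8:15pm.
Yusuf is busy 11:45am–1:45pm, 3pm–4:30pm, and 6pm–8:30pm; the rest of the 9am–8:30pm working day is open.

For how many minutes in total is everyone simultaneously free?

45 minutes

Yusuf free within 09:00–20:30: 09:00–11:45, 13:45–15:00, 16:30–18:00.
Anders ∩ Liang: 11:15–14:00, 15:30–15:45, 19:45–20:15.
Anders ∩ Liang ∩ Yusuf: 11:15–11:45, 13:45–14:00.
Total common minutes: 30 + 15 = 45.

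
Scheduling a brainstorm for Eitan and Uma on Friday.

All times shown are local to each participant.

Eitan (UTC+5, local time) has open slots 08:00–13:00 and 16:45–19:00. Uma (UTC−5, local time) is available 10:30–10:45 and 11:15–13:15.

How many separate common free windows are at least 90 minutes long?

Eitan → UTC: 03:00–08:00, 11:45–14:00.
Uma → UTC: 15:30–15:45, 16:15–18:15.
Eitan ∩ Uma: (none).
Windows ≥ 90 min: (none).
That's 0 windows.

0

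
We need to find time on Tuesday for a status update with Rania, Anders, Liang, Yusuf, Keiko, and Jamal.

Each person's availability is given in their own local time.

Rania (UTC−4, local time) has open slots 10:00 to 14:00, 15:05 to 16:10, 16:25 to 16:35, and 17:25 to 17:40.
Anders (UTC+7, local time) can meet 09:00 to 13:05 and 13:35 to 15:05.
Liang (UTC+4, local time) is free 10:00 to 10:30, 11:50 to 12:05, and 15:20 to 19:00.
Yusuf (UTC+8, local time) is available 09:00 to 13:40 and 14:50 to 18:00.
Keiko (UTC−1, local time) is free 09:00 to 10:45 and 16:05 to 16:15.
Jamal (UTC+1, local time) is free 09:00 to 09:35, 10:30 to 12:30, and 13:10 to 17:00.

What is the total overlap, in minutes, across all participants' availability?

0 minutes

Rania → UTC: 14:00–18:00, 19:05–20:10, 20:25–20:35, 21:25–21:40.
Anders → UTC: 02:00–06:05, 06:35–08:05.
Liang → UTC: 06:00–06:30, 07:50–08:05, 11:20–15:00.
Yusuf → UTC: 01:00–05:40, 06:50–10:00.
Keiko → UTC: 10:00–11:45, 17:05–17:15.
Jamal → UTC: 08:00–08:35, 09:30–11:30, 12:10–16:00.
Rania ∩ Anders: (none).
Rania ∩ Anders ∩ Liang: (none).
Rania ∩ Anders ∩ Liang ∩ Yusuf: (none).
Rania ∩ Anders ∩ Liang ∩ Yusuf ∩ Keiko: (none).
Rania ∩ Anders ∩ Liang ∩ Yusuf ∩ Keiko ∩ Jamal: (none).
Total common minutes: 0.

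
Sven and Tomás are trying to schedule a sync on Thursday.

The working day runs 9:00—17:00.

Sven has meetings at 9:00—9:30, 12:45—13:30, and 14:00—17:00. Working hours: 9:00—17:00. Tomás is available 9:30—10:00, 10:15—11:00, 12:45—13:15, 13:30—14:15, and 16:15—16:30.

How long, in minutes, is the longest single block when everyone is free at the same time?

Sven free within 09:00–17:00: 09:30–12:45, 13:30–14:00.
Sven ∩ Tomás: 09:30–10:00, 10:15–11:00, 13:30–14:00.
Common window lengths: 30, 45, 30 min; longest is 45.

45 minutes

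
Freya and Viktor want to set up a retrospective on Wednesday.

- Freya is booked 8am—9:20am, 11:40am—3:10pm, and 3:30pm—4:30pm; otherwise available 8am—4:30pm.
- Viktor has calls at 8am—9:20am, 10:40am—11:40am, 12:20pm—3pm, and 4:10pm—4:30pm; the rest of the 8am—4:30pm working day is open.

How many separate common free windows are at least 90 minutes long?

Freya free within 08:00–16:30: 09:20–11:40, 15:10–15:30.
Viktor free within 08:00–16:30: 09:20–10:40, 11:40–12:20, 15:00–16:10.
Freya ∩ Viktor: 09:20–10:40, 15:10–15:30.
Windows ≥ 90 min: (none).
That's 0 windows.

0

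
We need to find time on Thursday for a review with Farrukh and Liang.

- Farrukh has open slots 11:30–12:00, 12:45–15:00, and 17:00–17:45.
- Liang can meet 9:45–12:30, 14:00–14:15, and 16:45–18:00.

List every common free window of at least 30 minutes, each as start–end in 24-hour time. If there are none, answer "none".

11:30–12:00, 17:00–17:45

Farrukh ∩ Liang: 11:30–12:00, 14:00–14:15, 17:00–17:45.
Windows ≥ 30 min: 11:30–12:00, 17:00–17:45.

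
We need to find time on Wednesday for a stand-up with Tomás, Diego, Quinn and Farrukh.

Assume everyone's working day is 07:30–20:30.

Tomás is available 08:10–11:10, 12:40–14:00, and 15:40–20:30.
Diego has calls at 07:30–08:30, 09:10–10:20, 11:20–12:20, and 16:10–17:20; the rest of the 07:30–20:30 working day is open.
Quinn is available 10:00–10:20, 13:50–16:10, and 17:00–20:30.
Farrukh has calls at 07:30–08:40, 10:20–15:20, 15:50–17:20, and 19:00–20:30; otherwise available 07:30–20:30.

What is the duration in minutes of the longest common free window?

100 minutes

Diego free within 07:30–20:30: 08:30–09:10, 10:20–11:20, 12:20–16:10, 17:20–20:30.
Farrukh free within 07:30–20:30: 08:40–10:20, 15:20–15:50, 17:20–19:00.
Tomás ∩ Diego: 08:30–09:10, 10:20–11:10, 12:40–14:00, 15:40–16:10, 17:20–20:30.
Tomás ∩ Diego ∩ Quinn: 13:50–14:00, 15:40–16:10, 17:20–20:30.
Tomás ∩ Diego ∩ Quinn ∩ Farrukh: 15:40–15:50, 17:20–19:00.
Common window lengths: 10, 100 min; longest is 100.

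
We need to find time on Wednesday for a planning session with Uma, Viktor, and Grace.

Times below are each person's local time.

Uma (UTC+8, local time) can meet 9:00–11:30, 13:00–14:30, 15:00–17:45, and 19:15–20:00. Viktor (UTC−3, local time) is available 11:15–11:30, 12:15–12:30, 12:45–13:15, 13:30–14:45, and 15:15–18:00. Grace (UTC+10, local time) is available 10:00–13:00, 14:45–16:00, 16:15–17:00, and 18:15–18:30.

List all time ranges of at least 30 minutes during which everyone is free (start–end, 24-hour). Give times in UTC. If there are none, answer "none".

Uma → UTC: 01:00–03:30, 05:00–06:30, 07:00–09:45, 11:15–12:00.
Viktor → UTC: 14:15–14:30, 15:15–15:30, 15:45–16:15, 16:30–17:45, 18:15–21:00.
Grace → UTC: 00:00–03:00, 04:45–06:00, 06:15–07:00, 08:15–08:30.
Uma ∩ Viktor: (none).
Uma ∩ Viktor ∩ Grace: (none).
Windows ≥ 30 min: (none).

none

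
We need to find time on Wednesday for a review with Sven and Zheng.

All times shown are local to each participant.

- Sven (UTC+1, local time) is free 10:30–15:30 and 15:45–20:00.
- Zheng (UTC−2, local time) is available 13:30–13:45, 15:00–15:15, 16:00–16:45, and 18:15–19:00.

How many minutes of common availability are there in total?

Sven → UTC: 09:30–14:30, 14:45–19:00.
Zheng → UTC: 15:30–15:45, 17:00–17:15, 18:00–18:45, 20:15–21:00.
Sven ∩ Zheng: 15:30–15:45, 17:00–17:15, 18:00–18:45.
Total common minutes: 15 + 15 + 45 = 75.

75 minutes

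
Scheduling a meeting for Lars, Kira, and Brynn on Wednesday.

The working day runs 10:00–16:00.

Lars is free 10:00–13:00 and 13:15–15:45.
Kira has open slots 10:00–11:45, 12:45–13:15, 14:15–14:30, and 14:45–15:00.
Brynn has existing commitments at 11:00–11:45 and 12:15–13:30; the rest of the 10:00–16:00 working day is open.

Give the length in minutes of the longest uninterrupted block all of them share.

Brynn free within 10:00–16:00: 10:00–11:00, 11:45–12:15, 13:30–16:00.
Lars ∩ Kira: 10:00–11:45, 12:45–13:00, 14:15–14:30, 14:45–15:00.
Lars ∩ Kira ∩ Brynn: 10:00–11:00, 14:15–14:30, 14:45–15:00.
Common window lengths: 60, 15, 15 min; longest is 60.

60 minutes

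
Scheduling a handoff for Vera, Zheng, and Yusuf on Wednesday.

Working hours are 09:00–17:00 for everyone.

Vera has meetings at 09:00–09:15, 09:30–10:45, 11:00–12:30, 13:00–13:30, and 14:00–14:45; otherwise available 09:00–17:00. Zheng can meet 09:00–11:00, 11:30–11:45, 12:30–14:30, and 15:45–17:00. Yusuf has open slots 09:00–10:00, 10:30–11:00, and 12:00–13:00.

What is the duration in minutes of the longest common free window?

30 minutes

Vera free within 09:00–17:00: 09:15–09:30, 10:45–11:00, 12:30–13:00, 13:30–14:00, 14:45–17:00.
Vera ∩ Zheng: 09:15–09:30, 10:45–11:00, 12:30–13:00, 13:30–14:00, 15:45–17:00.
Vera ∩ Zheng ∩ Yusuf: 09:15–09:30, 10:45–11:00, 12:30–13:00.
Common window lengths: 15, 15, 30 min; longest is 30.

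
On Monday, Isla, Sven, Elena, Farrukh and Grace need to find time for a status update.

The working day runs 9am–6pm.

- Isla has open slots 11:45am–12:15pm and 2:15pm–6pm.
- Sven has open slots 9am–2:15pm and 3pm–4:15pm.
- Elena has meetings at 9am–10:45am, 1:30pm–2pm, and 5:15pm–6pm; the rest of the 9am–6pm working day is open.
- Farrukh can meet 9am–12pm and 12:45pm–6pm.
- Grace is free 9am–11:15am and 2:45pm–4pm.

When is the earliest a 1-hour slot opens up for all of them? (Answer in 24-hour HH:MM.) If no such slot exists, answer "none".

15:00

Elena free within 09:00–18:00: 10:45–13:30, 14:00–17:15.
Isla ∩ Sven: 11:45–12:15, 15:00–16:15.
Isla ∩ Sven ∩ Elena: 11:45–12:15, 15:00–16:15.
Isla ∩ Sven ∩ Elena ∩ Farrukh: 11:45–12:00, 15:00–16:15.
Isla ∩ Sven ∩ Elena ∩ Farrukh ∩ Grace: 15:00–16:00.
Windows ≥ 60 min: 15:00–16:00.
Earliest such window starts at 15:00.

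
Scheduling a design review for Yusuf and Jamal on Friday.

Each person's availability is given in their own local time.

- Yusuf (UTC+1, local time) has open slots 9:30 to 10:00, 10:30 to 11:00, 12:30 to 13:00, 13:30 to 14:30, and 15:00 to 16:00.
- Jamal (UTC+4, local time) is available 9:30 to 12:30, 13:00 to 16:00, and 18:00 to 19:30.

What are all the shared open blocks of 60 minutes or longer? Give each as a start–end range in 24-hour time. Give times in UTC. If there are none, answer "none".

14:00–15:00

Yusuf → UTC: 08:30–09:00, 09:30–10:00, 11:30–12:00, 12:30–13:30, 14:00–15:00.
Jamal → UTC: 05:30–08:30, 09:00–12:00, 14:00–15:30.
Yusuf ∩ Jamal: 09:30–10:00, 11:30–12:00, 14:00–15:00.
Windows ≥ 60 min: 14:00–15:00.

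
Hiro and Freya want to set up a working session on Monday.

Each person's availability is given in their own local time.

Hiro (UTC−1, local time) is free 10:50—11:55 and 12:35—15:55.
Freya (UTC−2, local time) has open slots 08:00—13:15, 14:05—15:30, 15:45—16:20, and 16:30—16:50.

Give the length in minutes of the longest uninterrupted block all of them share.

Hiro → UTC: 11:50–12:55, 13:35–16:55.
Freya → UTC: 10:00–15:15, 16:05–17:30, 17:45–18:20, 18:30–18:50.
Hiro ∩ Freya: 11:50–12:55, 13:35–15:15, 16:05–16:55.
Common window lengths: 65, 100, 50 min; longest is 100.

100 minutes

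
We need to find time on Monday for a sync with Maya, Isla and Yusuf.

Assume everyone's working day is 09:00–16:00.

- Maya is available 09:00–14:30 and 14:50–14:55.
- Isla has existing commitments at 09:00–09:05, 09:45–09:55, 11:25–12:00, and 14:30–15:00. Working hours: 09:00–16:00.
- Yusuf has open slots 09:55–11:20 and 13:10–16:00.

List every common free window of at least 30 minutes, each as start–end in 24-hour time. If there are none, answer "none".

09:55–11:20, 13:10–14:30

Isla free within 09:00–16:00: 09:05–09:45, 09:55–11:25, 12:00–14:30, 15:00–16:00.
Maya ∩ Isla: 09:05–09:45, 09:55–11:25, 12:00–14:30.
Maya ∩ Isla ∩ Yusuf: 09:55–11:20, 13:10–14:30.
Windows ≥ 30 min: 09:55–11:20, 13:10–14:30.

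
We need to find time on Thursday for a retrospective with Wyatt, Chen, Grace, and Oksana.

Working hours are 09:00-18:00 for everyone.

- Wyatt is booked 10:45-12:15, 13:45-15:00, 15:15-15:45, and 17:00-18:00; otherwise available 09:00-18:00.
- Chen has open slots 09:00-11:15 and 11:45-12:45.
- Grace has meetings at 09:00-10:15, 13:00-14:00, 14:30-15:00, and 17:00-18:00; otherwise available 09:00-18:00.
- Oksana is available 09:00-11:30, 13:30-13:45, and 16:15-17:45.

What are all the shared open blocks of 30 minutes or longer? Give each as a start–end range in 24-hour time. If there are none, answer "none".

10:15–10:45

Wyatt free within 09:00–18:00: 09:00–10:45, 12:15–13:45, 15:00–15:15, 15:45–17:00.
Grace free within 09:00–18:00: 10:15–13:00, 14:00–14:30, 15:00–17:00.
Wyatt ∩ Chen: 09:00–10:45, 12:15–12:45.
Wyatt ∩ Chen ∩ Grace: 10:15–10:45, 12:15–12:45.
Wyatt ∩ Chen ∩ Grace ∩ Oksana: 10:15–10:45.
Windows ≥ 30 min: 10:15–10:45.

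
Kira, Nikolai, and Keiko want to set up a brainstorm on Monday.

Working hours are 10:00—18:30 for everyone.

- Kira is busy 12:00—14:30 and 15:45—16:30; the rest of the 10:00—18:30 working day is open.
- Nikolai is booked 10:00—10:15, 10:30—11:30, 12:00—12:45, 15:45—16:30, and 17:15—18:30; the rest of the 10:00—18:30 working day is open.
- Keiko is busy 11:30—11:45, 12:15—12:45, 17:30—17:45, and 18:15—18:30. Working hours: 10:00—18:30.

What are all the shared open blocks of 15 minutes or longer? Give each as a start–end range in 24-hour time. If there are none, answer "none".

Kira free within 10:00–18:30: 10:00–12:00, 14:30–15:45, 16:30–18:30.
Nikolai free within 10:00–18:30: 10:15–10:30, 11:30–12:00, 12:45–15:45, 16:30–17:15.
Keiko free within 10:00–18:30: 10:00–11:30, 11:45–12:15, 12:45–17:30, 17:45–18:15.
Kira ∩ Nikolai: 10:15–10:30, 11:30–12:00, 14:30–15:45, 16:30–17:15.
Kira ∩ Nikolai ∩ Keiko: 10:15–10:30, 11:45–12:00, 14:30–15:45, 16:30–17:15.
Windows ≥ 15 min: 10:15–10:30, 11:45–12:00, 14:30–15:45, 16:30–17:15.

10:15–10:30, 11:45–12:00, 14:30–15:45, 16:30–17:15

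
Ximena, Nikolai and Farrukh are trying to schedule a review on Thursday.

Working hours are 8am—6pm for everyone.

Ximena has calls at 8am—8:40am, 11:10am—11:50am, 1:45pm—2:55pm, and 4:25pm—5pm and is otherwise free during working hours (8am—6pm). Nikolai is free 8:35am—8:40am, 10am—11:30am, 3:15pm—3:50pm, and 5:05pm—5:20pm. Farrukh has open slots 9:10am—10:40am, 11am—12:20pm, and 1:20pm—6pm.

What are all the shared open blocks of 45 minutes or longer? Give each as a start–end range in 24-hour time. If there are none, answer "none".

none

Ximena free within 08:00–18:00: 08:40–11:10, 11:50–13:45, 14:55–16:25, 17:00–18:00.
Ximena ∩ Nikolai: 10:00–11:10, 15:15–15:50, 17:05–17:20.
Ximena ∩ Nikolai ∩ Farrukh: 10:00–10:40, 11:00–11:10, 15:15–15:50, 17:05–17:20.
Windows ≥ 45 min: (none).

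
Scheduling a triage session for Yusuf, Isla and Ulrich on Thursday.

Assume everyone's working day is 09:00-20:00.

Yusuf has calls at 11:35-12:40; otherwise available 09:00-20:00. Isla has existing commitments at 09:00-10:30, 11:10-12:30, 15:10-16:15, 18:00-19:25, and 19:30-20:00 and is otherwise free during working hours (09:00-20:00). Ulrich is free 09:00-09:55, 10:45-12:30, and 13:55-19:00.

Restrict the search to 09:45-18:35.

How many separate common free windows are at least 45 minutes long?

Yusuf free within 09:00–20:00: 09:00–11:35, 12:40–20:00.
Isla free within 09:00–20:00: 10:30–11:10, 12:30–15:10, 16:15–18:00, 19:25–19:30.
Yusuf ∩ Isla: 10:30–11:10, 12:40–15:10, 16:15–18:00, 19:25–19:30.
Yusuf ∩ Isla ∩ Ulrich: 10:45–11:10, 13:55–15:10, 16:15–18:00.
Restricted to 09:45–18:35: 10:45–11:10, 13:55–15:10, 16:15–18:00.
Windows ≥ 45 min: 13:55–15:10, 16:15–18:00.
That's 2 windows.

2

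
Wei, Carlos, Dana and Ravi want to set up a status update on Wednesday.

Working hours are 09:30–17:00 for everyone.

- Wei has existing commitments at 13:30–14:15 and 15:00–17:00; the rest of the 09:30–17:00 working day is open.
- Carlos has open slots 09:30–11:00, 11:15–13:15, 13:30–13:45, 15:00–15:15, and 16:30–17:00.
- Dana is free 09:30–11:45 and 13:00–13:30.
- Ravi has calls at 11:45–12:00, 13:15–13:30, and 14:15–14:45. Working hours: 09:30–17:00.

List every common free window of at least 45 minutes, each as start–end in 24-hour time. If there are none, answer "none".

Wei free within 09:30–17:00: 09:30–13:30, 14:15–15:00.
Ravi free within 09:30–17:00: 09:30–11:45, 12:00–13:15, 13:30–14:15, 14:45–17:00.
Wei ∩ Carlos: 09:30–11:00, 11:15–13:15.
Wei ∩ Carlos ∩ Dana: 09:30–11:00, 11:15–11:45, 13:00–13:15.
Wei ∩ Carlos ∩ Dana ∩ Ravi: 09:30–11:00, 11:15–11:45, 13:00–13:15.
Windows ≥ 45 min: 09:30–11:00.

09:30–11:00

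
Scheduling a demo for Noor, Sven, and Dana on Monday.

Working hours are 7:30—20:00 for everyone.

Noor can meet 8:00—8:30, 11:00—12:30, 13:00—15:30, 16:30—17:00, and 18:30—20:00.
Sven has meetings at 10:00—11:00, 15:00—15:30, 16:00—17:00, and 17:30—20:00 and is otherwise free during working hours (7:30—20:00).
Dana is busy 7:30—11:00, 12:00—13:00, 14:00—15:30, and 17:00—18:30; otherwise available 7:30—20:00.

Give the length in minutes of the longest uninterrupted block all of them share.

60 minutes

Sven free within 07:30–20:00: 07:30–10:00, 11:00–15:00, 15:30–16:00, 17:00–17:30.
Dana free within 07:30–20:00: 11:00–12:00, 13:00–14:00, 15:30–17:00, 18:30–20:00.
Noor ∩ Sven: 08:00–08:30, 11:00–12:30, 13:00–15:00.
Noor ∩ Sven ∩ Dana: 11:00–12:00, 13:00–14:00.
Common window lengths: 60, 60 min; longest is 60.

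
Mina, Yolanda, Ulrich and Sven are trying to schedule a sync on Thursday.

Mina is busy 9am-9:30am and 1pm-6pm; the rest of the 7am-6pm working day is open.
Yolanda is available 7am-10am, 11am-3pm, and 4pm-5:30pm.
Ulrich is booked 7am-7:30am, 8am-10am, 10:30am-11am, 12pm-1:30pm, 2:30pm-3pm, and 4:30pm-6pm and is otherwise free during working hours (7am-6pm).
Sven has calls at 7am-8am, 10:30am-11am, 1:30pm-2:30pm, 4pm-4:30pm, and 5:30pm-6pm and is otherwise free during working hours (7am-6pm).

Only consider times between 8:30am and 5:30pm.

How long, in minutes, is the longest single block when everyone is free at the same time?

Mina free within 07:00–18:00: 07:00–09:00, 09:30–13:00.
Ulrich free within 07:00–18:00: 07:30–08:00, 10:00–10:30, 11:00–12:00, 13:30–14:30, 15:00–16:30.
Sven free within 07:00–18:00: 08:00–10:30, 11:00–13:30, 14:30–16:00, 16:30–17:30.
Mina ∩ Yolanda: 07:00–09:00, 09:30–10:00, 11:00–13:00.
Mina ∩ Yolanda ∩ Ulrich: 07:30–08:00, 11:00–12:00.
Mina ∩ Yolanda ∩ Ulrich ∩ Sven: 11:00–12:00.
Restricted to 08:30–17:30: 11:00–12:00.
Single common window of 60 minutes.

60 minutes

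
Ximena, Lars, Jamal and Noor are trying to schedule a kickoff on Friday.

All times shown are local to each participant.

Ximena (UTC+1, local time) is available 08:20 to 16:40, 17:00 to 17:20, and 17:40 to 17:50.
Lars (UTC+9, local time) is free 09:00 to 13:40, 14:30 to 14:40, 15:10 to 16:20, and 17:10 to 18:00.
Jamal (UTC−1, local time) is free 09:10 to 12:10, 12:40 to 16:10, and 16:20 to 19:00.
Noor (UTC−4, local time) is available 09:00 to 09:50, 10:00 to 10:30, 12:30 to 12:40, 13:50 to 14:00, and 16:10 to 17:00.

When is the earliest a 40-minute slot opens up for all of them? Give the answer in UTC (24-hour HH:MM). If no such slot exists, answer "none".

Ximena → UTC: 07:20–15:40, 16:00–16:20, 16:40–16:50.
Lars → UTC: 00:00–04:40, 05:30–05:40, 06:10–07:20, 08:10–09:00.
Jamal → UTC: 10:10–13:10, 13:40–17:10, 17:20–20:00.
Noor → UTC: 13:00–13:50, 14:00–14:30, 16:30–16:40, 17:50–18:00, 20:10–21:00.
Ximena ∩ Lars: 08:10–09:00.
Ximena ∩ Lars ∩ Jamal: (none).
Ximena ∩ Lars ∩ Jamal ∩ Noor: (none).
Windows ≥ 40 min: (none).

none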